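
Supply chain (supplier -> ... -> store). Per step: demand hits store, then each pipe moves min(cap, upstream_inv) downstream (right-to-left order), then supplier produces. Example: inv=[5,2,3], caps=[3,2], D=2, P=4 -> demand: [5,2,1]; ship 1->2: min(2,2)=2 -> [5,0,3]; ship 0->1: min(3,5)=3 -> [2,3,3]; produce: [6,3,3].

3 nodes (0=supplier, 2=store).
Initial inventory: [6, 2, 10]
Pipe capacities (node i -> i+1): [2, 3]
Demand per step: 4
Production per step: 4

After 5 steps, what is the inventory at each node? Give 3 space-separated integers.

Step 1: demand=4,sold=4 ship[1->2]=2 ship[0->1]=2 prod=4 -> inv=[8 2 8]
Step 2: demand=4,sold=4 ship[1->2]=2 ship[0->1]=2 prod=4 -> inv=[10 2 6]
Step 3: demand=4,sold=4 ship[1->2]=2 ship[0->1]=2 prod=4 -> inv=[12 2 4]
Step 4: demand=4,sold=4 ship[1->2]=2 ship[0->1]=2 prod=4 -> inv=[14 2 2]
Step 5: demand=4,sold=2 ship[1->2]=2 ship[0->1]=2 prod=4 -> inv=[16 2 2]

16 2 2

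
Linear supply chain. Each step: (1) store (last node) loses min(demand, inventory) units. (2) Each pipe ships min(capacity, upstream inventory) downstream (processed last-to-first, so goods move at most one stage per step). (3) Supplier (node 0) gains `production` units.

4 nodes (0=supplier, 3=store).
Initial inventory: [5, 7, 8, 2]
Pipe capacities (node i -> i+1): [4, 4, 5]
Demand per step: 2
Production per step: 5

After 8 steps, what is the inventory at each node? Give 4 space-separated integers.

Step 1: demand=2,sold=2 ship[2->3]=5 ship[1->2]=4 ship[0->1]=4 prod=5 -> inv=[6 7 7 5]
Step 2: demand=2,sold=2 ship[2->3]=5 ship[1->2]=4 ship[0->1]=4 prod=5 -> inv=[7 7 6 8]
Step 3: demand=2,sold=2 ship[2->3]=5 ship[1->2]=4 ship[0->1]=4 prod=5 -> inv=[8 7 5 11]
Step 4: demand=2,sold=2 ship[2->3]=5 ship[1->2]=4 ship[0->1]=4 prod=5 -> inv=[9 7 4 14]
Step 5: demand=2,sold=2 ship[2->3]=4 ship[1->2]=4 ship[0->1]=4 prod=5 -> inv=[10 7 4 16]
Step 6: demand=2,sold=2 ship[2->3]=4 ship[1->2]=4 ship[0->1]=4 prod=5 -> inv=[11 7 4 18]
Step 7: demand=2,sold=2 ship[2->3]=4 ship[1->2]=4 ship[0->1]=4 prod=5 -> inv=[12 7 4 20]
Step 8: demand=2,sold=2 ship[2->3]=4 ship[1->2]=4 ship[0->1]=4 prod=5 -> inv=[13 7 4 22]

13 7 4 22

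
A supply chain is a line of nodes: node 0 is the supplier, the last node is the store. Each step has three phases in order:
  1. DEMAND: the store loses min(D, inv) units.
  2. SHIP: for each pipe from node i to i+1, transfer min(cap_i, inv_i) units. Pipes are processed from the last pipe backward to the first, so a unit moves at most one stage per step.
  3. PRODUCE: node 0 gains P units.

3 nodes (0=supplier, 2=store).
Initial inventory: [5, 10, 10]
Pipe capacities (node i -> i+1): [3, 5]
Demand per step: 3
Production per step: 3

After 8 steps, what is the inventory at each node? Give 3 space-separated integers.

Step 1: demand=3,sold=3 ship[1->2]=5 ship[0->1]=3 prod=3 -> inv=[5 8 12]
Step 2: demand=3,sold=3 ship[1->2]=5 ship[0->1]=3 prod=3 -> inv=[5 6 14]
Step 3: demand=3,sold=3 ship[1->2]=5 ship[0->1]=3 prod=3 -> inv=[5 4 16]
Step 4: demand=3,sold=3 ship[1->2]=4 ship[0->1]=3 prod=3 -> inv=[5 3 17]
Step 5: demand=3,sold=3 ship[1->2]=3 ship[0->1]=3 prod=3 -> inv=[5 3 17]
Step 6: demand=3,sold=3 ship[1->2]=3 ship[0->1]=3 prod=3 -> inv=[5 3 17]
Step 7: demand=3,sold=3 ship[1->2]=3 ship[0->1]=3 prod=3 -> inv=[5 3 17]
Step 8: demand=3,sold=3 ship[1->2]=3 ship[0->1]=3 prod=3 -> inv=[5 3 17]

5 3 17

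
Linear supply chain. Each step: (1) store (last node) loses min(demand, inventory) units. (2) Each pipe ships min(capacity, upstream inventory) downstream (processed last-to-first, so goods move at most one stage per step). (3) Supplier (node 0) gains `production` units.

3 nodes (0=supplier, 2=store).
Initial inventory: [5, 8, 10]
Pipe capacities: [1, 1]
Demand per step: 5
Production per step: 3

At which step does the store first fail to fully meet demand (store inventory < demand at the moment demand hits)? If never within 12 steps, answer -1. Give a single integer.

Step 1: demand=5,sold=5 ship[1->2]=1 ship[0->1]=1 prod=3 -> [7 8 6]
Step 2: demand=5,sold=5 ship[1->2]=1 ship[0->1]=1 prod=3 -> [9 8 2]
Step 3: demand=5,sold=2 ship[1->2]=1 ship[0->1]=1 prod=3 -> [11 8 1]
Step 4: demand=5,sold=1 ship[1->2]=1 ship[0->1]=1 prod=3 -> [13 8 1]
Step 5: demand=5,sold=1 ship[1->2]=1 ship[0->1]=1 prod=3 -> [15 8 1]
Step 6: demand=5,sold=1 ship[1->2]=1 ship[0->1]=1 prod=3 -> [17 8 1]
Step 7: demand=5,sold=1 ship[1->2]=1 ship[0->1]=1 prod=3 -> [19 8 1]
Step 8: demand=5,sold=1 ship[1->2]=1 ship[0->1]=1 prod=3 -> [21 8 1]
Step 9: demand=5,sold=1 ship[1->2]=1 ship[0->1]=1 prod=3 -> [23 8 1]
Step 10: demand=5,sold=1 ship[1->2]=1 ship[0->1]=1 prod=3 -> [25 8 1]
Step 11: demand=5,sold=1 ship[1->2]=1 ship[0->1]=1 prod=3 -> [27 8 1]
Step 12: demand=5,sold=1 ship[1->2]=1 ship[0->1]=1 prod=3 -> [29 8 1]
First stockout at step 3

3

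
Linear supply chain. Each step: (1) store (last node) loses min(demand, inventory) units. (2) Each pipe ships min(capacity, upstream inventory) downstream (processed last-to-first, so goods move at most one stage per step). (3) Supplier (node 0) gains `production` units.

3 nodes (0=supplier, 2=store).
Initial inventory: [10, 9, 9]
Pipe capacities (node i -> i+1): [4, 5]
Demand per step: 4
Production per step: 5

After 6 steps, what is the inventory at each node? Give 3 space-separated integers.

Step 1: demand=4,sold=4 ship[1->2]=5 ship[0->1]=4 prod=5 -> inv=[11 8 10]
Step 2: demand=4,sold=4 ship[1->2]=5 ship[0->1]=4 prod=5 -> inv=[12 7 11]
Step 3: demand=4,sold=4 ship[1->2]=5 ship[0->1]=4 prod=5 -> inv=[13 6 12]
Step 4: demand=4,sold=4 ship[1->2]=5 ship[0->1]=4 prod=5 -> inv=[14 5 13]
Step 5: demand=4,sold=4 ship[1->2]=5 ship[0->1]=4 prod=5 -> inv=[15 4 14]
Step 6: demand=4,sold=4 ship[1->2]=4 ship[0->1]=4 prod=5 -> inv=[16 4 14]

16 4 14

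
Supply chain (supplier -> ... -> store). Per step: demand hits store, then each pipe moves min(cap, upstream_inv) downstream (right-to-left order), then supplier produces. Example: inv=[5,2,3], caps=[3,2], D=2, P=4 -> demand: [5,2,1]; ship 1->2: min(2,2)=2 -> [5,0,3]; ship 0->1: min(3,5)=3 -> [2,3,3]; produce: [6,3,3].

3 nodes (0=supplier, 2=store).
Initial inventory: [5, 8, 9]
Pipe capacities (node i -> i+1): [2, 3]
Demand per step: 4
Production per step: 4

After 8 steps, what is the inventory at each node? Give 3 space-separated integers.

Step 1: demand=4,sold=4 ship[1->2]=3 ship[0->1]=2 prod=4 -> inv=[7 7 8]
Step 2: demand=4,sold=4 ship[1->2]=3 ship[0->1]=2 prod=4 -> inv=[9 6 7]
Step 3: demand=4,sold=4 ship[1->2]=3 ship[0->1]=2 prod=4 -> inv=[11 5 6]
Step 4: demand=4,sold=4 ship[1->2]=3 ship[0->1]=2 prod=4 -> inv=[13 4 5]
Step 5: demand=4,sold=4 ship[1->2]=3 ship[0->1]=2 prod=4 -> inv=[15 3 4]
Step 6: demand=4,sold=4 ship[1->2]=3 ship[0->1]=2 prod=4 -> inv=[17 2 3]
Step 7: demand=4,sold=3 ship[1->2]=2 ship[0->1]=2 prod=4 -> inv=[19 2 2]
Step 8: demand=4,sold=2 ship[1->2]=2 ship[0->1]=2 prod=4 -> inv=[21 2 2]

21 2 2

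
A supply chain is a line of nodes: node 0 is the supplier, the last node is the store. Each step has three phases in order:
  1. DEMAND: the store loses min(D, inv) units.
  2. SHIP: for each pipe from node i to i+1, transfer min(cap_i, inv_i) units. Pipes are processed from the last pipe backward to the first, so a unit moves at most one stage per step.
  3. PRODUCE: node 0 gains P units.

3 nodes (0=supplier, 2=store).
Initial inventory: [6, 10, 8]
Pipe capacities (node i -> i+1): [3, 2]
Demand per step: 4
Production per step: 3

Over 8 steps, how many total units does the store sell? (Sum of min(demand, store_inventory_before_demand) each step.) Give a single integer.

Answer: 22

Derivation:
Step 1: sold=4 (running total=4) -> [6 11 6]
Step 2: sold=4 (running total=8) -> [6 12 4]
Step 3: sold=4 (running total=12) -> [6 13 2]
Step 4: sold=2 (running total=14) -> [6 14 2]
Step 5: sold=2 (running total=16) -> [6 15 2]
Step 6: sold=2 (running total=18) -> [6 16 2]
Step 7: sold=2 (running total=20) -> [6 17 2]
Step 8: sold=2 (running total=22) -> [6 18 2]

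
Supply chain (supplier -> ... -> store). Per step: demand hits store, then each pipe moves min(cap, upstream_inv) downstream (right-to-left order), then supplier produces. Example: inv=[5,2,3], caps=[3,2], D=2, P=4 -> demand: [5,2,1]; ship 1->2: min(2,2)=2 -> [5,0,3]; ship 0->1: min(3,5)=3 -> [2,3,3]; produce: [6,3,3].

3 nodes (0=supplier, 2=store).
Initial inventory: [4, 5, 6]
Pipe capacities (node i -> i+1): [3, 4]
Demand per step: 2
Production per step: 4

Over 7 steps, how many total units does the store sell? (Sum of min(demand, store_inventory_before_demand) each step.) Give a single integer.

Answer: 14

Derivation:
Step 1: sold=2 (running total=2) -> [5 4 8]
Step 2: sold=2 (running total=4) -> [6 3 10]
Step 3: sold=2 (running total=6) -> [7 3 11]
Step 4: sold=2 (running total=8) -> [8 3 12]
Step 5: sold=2 (running total=10) -> [9 3 13]
Step 6: sold=2 (running total=12) -> [10 3 14]
Step 7: sold=2 (running total=14) -> [11 3 15]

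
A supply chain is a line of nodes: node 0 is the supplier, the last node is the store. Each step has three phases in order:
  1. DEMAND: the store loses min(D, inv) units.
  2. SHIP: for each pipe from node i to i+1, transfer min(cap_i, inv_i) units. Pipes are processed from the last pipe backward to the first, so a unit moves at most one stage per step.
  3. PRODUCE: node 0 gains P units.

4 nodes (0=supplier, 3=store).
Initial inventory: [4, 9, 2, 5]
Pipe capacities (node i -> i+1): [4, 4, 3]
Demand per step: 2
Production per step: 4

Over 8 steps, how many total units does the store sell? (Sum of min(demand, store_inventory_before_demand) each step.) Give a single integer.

Answer: 16

Derivation:
Step 1: sold=2 (running total=2) -> [4 9 4 5]
Step 2: sold=2 (running total=4) -> [4 9 5 6]
Step 3: sold=2 (running total=6) -> [4 9 6 7]
Step 4: sold=2 (running total=8) -> [4 9 7 8]
Step 5: sold=2 (running total=10) -> [4 9 8 9]
Step 6: sold=2 (running total=12) -> [4 9 9 10]
Step 7: sold=2 (running total=14) -> [4 9 10 11]
Step 8: sold=2 (running total=16) -> [4 9 11 12]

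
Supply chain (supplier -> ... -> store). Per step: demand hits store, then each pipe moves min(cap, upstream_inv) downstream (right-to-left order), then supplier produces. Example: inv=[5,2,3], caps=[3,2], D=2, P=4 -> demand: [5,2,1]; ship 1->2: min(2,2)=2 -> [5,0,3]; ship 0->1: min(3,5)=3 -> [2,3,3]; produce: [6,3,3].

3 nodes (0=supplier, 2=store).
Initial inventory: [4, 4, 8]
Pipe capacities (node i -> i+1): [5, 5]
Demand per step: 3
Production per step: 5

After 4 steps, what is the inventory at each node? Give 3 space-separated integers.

Step 1: demand=3,sold=3 ship[1->2]=4 ship[0->1]=4 prod=5 -> inv=[5 4 9]
Step 2: demand=3,sold=3 ship[1->2]=4 ship[0->1]=5 prod=5 -> inv=[5 5 10]
Step 3: demand=3,sold=3 ship[1->2]=5 ship[0->1]=5 prod=5 -> inv=[5 5 12]
Step 4: demand=3,sold=3 ship[1->2]=5 ship[0->1]=5 prod=5 -> inv=[5 5 14]

5 5 14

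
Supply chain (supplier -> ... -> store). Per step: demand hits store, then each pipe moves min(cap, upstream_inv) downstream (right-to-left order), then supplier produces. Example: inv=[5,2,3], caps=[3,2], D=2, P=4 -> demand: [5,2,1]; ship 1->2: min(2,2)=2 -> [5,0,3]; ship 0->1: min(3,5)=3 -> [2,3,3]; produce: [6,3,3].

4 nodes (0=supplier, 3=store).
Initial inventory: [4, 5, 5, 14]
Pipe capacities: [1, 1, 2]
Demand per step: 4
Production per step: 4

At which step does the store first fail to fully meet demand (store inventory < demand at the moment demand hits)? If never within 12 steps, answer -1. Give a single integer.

Step 1: demand=4,sold=4 ship[2->3]=2 ship[1->2]=1 ship[0->1]=1 prod=4 -> [7 5 4 12]
Step 2: demand=4,sold=4 ship[2->3]=2 ship[1->2]=1 ship[0->1]=1 prod=4 -> [10 5 3 10]
Step 3: demand=4,sold=4 ship[2->3]=2 ship[1->2]=1 ship[0->1]=1 prod=4 -> [13 5 2 8]
Step 4: demand=4,sold=4 ship[2->3]=2 ship[1->2]=1 ship[0->1]=1 prod=4 -> [16 5 1 6]
Step 5: demand=4,sold=4 ship[2->3]=1 ship[1->2]=1 ship[0->1]=1 prod=4 -> [19 5 1 3]
Step 6: demand=4,sold=3 ship[2->3]=1 ship[1->2]=1 ship[0->1]=1 prod=4 -> [22 5 1 1]
Step 7: demand=4,sold=1 ship[2->3]=1 ship[1->2]=1 ship[0->1]=1 prod=4 -> [25 5 1 1]
Step 8: demand=4,sold=1 ship[2->3]=1 ship[1->2]=1 ship[0->1]=1 prod=4 -> [28 5 1 1]
Step 9: demand=4,sold=1 ship[2->3]=1 ship[1->2]=1 ship[0->1]=1 prod=4 -> [31 5 1 1]
Step 10: demand=4,sold=1 ship[2->3]=1 ship[1->2]=1 ship[0->1]=1 prod=4 -> [34 5 1 1]
Step 11: demand=4,sold=1 ship[2->3]=1 ship[1->2]=1 ship[0->1]=1 prod=4 -> [37 5 1 1]
Step 12: demand=4,sold=1 ship[2->3]=1 ship[1->2]=1 ship[0->1]=1 prod=4 -> [40 5 1 1]
First stockout at step 6

6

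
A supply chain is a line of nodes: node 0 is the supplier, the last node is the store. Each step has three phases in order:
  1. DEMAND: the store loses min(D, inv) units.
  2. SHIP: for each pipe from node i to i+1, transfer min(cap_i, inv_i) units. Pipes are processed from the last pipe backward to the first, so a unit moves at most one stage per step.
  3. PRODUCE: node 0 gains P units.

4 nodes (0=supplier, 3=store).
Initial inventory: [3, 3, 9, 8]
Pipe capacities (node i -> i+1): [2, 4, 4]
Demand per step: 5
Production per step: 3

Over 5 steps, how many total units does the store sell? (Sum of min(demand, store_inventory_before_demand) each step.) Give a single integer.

Answer: 24

Derivation:
Step 1: sold=5 (running total=5) -> [4 2 8 7]
Step 2: sold=5 (running total=10) -> [5 2 6 6]
Step 3: sold=5 (running total=15) -> [6 2 4 5]
Step 4: sold=5 (running total=20) -> [7 2 2 4]
Step 5: sold=4 (running total=24) -> [8 2 2 2]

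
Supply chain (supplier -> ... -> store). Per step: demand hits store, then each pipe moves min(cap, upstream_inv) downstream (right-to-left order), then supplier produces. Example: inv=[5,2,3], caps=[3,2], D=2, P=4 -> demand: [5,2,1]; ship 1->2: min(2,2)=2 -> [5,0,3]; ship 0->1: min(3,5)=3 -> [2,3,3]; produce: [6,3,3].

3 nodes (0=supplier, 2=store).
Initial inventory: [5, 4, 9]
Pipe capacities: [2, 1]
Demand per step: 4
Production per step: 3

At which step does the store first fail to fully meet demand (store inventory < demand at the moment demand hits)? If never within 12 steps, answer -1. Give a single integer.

Step 1: demand=4,sold=4 ship[1->2]=1 ship[0->1]=2 prod=3 -> [6 5 6]
Step 2: demand=4,sold=4 ship[1->2]=1 ship[0->1]=2 prod=3 -> [7 6 3]
Step 3: demand=4,sold=3 ship[1->2]=1 ship[0->1]=2 prod=3 -> [8 7 1]
Step 4: demand=4,sold=1 ship[1->2]=1 ship[0->1]=2 prod=3 -> [9 8 1]
Step 5: demand=4,sold=1 ship[1->2]=1 ship[0->1]=2 prod=3 -> [10 9 1]
Step 6: demand=4,sold=1 ship[1->2]=1 ship[0->1]=2 prod=3 -> [11 10 1]
Step 7: demand=4,sold=1 ship[1->2]=1 ship[0->1]=2 prod=3 -> [12 11 1]
Step 8: demand=4,sold=1 ship[1->2]=1 ship[0->1]=2 prod=3 -> [13 12 1]
Step 9: demand=4,sold=1 ship[1->2]=1 ship[0->1]=2 prod=3 -> [14 13 1]
Step 10: demand=4,sold=1 ship[1->2]=1 ship[0->1]=2 prod=3 -> [15 14 1]
Step 11: demand=4,sold=1 ship[1->2]=1 ship[0->1]=2 prod=3 -> [16 15 1]
Step 12: demand=4,sold=1 ship[1->2]=1 ship[0->1]=2 prod=3 -> [17 16 1]
First stockout at step 3

3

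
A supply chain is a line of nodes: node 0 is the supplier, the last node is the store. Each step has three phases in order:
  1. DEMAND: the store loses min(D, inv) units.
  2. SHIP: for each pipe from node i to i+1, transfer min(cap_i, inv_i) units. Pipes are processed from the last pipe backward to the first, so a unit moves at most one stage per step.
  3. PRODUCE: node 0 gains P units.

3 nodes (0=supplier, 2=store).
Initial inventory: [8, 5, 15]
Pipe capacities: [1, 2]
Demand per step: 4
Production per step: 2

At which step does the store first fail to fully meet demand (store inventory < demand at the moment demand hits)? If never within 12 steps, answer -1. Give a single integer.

Step 1: demand=4,sold=4 ship[1->2]=2 ship[0->1]=1 prod=2 -> [9 4 13]
Step 2: demand=4,sold=4 ship[1->2]=2 ship[0->1]=1 prod=2 -> [10 3 11]
Step 3: demand=4,sold=4 ship[1->2]=2 ship[0->1]=1 prod=2 -> [11 2 9]
Step 4: demand=4,sold=4 ship[1->2]=2 ship[0->1]=1 prod=2 -> [12 1 7]
Step 5: demand=4,sold=4 ship[1->2]=1 ship[0->1]=1 prod=2 -> [13 1 4]
Step 6: demand=4,sold=4 ship[1->2]=1 ship[0->1]=1 prod=2 -> [14 1 1]
Step 7: demand=4,sold=1 ship[1->2]=1 ship[0->1]=1 prod=2 -> [15 1 1]
Step 8: demand=4,sold=1 ship[1->2]=1 ship[0->1]=1 prod=2 -> [16 1 1]
Step 9: demand=4,sold=1 ship[1->2]=1 ship[0->1]=1 prod=2 -> [17 1 1]
Step 10: demand=4,sold=1 ship[1->2]=1 ship[0->1]=1 prod=2 -> [18 1 1]
Step 11: demand=4,sold=1 ship[1->2]=1 ship[0->1]=1 prod=2 -> [19 1 1]
Step 12: demand=4,sold=1 ship[1->2]=1 ship[0->1]=1 prod=2 -> [20 1 1]
First stockout at step 7

7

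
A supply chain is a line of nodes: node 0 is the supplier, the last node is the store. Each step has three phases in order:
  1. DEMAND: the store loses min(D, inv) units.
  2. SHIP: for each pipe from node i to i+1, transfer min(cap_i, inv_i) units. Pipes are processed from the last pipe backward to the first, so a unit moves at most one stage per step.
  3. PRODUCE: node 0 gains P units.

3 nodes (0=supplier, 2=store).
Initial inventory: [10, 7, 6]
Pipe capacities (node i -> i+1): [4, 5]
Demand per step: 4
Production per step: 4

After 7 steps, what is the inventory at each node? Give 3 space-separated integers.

Step 1: demand=4,sold=4 ship[1->2]=5 ship[0->1]=4 prod=4 -> inv=[10 6 7]
Step 2: demand=4,sold=4 ship[1->2]=5 ship[0->1]=4 prod=4 -> inv=[10 5 8]
Step 3: demand=4,sold=4 ship[1->2]=5 ship[0->1]=4 prod=4 -> inv=[10 4 9]
Step 4: demand=4,sold=4 ship[1->2]=4 ship[0->1]=4 prod=4 -> inv=[10 4 9]
Step 5: demand=4,sold=4 ship[1->2]=4 ship[0->1]=4 prod=4 -> inv=[10 4 9]
Step 6: demand=4,sold=4 ship[1->2]=4 ship[0->1]=4 prod=4 -> inv=[10 4 9]
Step 7: demand=4,sold=4 ship[1->2]=4 ship[0->1]=4 prod=4 -> inv=[10 4 9]

10 4 9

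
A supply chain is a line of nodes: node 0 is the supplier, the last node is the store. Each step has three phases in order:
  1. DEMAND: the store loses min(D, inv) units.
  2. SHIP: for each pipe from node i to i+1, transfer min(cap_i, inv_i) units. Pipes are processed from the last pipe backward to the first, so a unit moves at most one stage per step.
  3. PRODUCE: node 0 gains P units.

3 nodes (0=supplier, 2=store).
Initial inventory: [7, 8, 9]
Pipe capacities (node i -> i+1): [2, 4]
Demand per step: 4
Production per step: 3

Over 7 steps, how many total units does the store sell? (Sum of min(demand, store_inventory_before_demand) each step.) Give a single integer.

Answer: 27

Derivation:
Step 1: sold=4 (running total=4) -> [8 6 9]
Step 2: sold=4 (running total=8) -> [9 4 9]
Step 3: sold=4 (running total=12) -> [10 2 9]
Step 4: sold=4 (running total=16) -> [11 2 7]
Step 5: sold=4 (running total=20) -> [12 2 5]
Step 6: sold=4 (running total=24) -> [13 2 3]
Step 7: sold=3 (running total=27) -> [14 2 2]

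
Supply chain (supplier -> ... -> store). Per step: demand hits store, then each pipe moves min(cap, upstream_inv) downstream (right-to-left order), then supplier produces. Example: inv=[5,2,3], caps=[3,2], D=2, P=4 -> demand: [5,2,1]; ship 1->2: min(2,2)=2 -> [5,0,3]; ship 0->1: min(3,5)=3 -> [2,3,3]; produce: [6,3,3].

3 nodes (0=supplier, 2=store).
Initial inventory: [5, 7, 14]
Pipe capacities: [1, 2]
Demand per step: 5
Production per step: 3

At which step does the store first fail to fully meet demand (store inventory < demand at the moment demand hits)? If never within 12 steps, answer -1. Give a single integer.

Step 1: demand=5,sold=5 ship[1->2]=2 ship[0->1]=1 prod=3 -> [7 6 11]
Step 2: demand=5,sold=5 ship[1->2]=2 ship[0->1]=1 prod=3 -> [9 5 8]
Step 3: demand=5,sold=5 ship[1->2]=2 ship[0->1]=1 prod=3 -> [11 4 5]
Step 4: demand=5,sold=5 ship[1->2]=2 ship[0->1]=1 prod=3 -> [13 3 2]
Step 5: demand=5,sold=2 ship[1->2]=2 ship[0->1]=1 prod=3 -> [15 2 2]
Step 6: demand=5,sold=2 ship[1->2]=2 ship[0->1]=1 prod=3 -> [17 1 2]
Step 7: demand=5,sold=2 ship[1->2]=1 ship[0->1]=1 prod=3 -> [19 1 1]
Step 8: demand=5,sold=1 ship[1->2]=1 ship[0->1]=1 prod=3 -> [21 1 1]
Step 9: demand=5,sold=1 ship[1->2]=1 ship[0->1]=1 prod=3 -> [23 1 1]
Step 10: demand=5,sold=1 ship[1->2]=1 ship[0->1]=1 prod=3 -> [25 1 1]
Step 11: demand=5,sold=1 ship[1->2]=1 ship[0->1]=1 prod=3 -> [27 1 1]
Step 12: demand=5,sold=1 ship[1->2]=1 ship[0->1]=1 prod=3 -> [29 1 1]
First stockout at step 5

5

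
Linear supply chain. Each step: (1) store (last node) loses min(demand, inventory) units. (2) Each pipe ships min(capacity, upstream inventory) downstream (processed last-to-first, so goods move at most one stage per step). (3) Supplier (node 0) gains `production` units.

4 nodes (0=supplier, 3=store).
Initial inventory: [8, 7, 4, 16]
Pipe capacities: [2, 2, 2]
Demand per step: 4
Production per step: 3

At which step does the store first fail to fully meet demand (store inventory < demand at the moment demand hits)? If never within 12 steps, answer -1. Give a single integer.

Step 1: demand=4,sold=4 ship[2->3]=2 ship[1->2]=2 ship[0->1]=2 prod=3 -> [9 7 4 14]
Step 2: demand=4,sold=4 ship[2->3]=2 ship[1->2]=2 ship[0->1]=2 prod=3 -> [10 7 4 12]
Step 3: demand=4,sold=4 ship[2->3]=2 ship[1->2]=2 ship[0->1]=2 prod=3 -> [11 7 4 10]
Step 4: demand=4,sold=4 ship[2->3]=2 ship[1->2]=2 ship[0->1]=2 prod=3 -> [12 7 4 8]
Step 5: demand=4,sold=4 ship[2->3]=2 ship[1->2]=2 ship[0->1]=2 prod=3 -> [13 7 4 6]
Step 6: demand=4,sold=4 ship[2->3]=2 ship[1->2]=2 ship[0->1]=2 prod=3 -> [14 7 4 4]
Step 7: demand=4,sold=4 ship[2->3]=2 ship[1->2]=2 ship[0->1]=2 prod=3 -> [15 7 4 2]
Step 8: demand=4,sold=2 ship[2->3]=2 ship[1->2]=2 ship[0->1]=2 prod=3 -> [16 7 4 2]
Step 9: demand=4,sold=2 ship[2->3]=2 ship[1->2]=2 ship[0->1]=2 prod=3 -> [17 7 4 2]
Step 10: demand=4,sold=2 ship[2->3]=2 ship[1->2]=2 ship[0->1]=2 prod=3 -> [18 7 4 2]
Step 11: demand=4,sold=2 ship[2->3]=2 ship[1->2]=2 ship[0->1]=2 prod=3 -> [19 7 4 2]
Step 12: demand=4,sold=2 ship[2->3]=2 ship[1->2]=2 ship[0->1]=2 prod=3 -> [20 7 4 2]
First stockout at step 8

8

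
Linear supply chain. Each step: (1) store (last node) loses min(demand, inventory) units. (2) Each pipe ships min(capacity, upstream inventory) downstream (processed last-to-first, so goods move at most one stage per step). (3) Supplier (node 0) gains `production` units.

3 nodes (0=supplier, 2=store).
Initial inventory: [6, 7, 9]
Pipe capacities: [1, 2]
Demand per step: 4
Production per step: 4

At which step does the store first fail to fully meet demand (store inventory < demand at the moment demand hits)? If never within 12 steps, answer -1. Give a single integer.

Step 1: demand=4,sold=4 ship[1->2]=2 ship[0->1]=1 prod=4 -> [9 6 7]
Step 2: demand=4,sold=4 ship[1->2]=2 ship[0->1]=1 prod=4 -> [12 5 5]
Step 3: demand=4,sold=4 ship[1->2]=2 ship[0->1]=1 prod=4 -> [15 4 3]
Step 4: demand=4,sold=3 ship[1->2]=2 ship[0->1]=1 prod=4 -> [18 3 2]
Step 5: demand=4,sold=2 ship[1->2]=2 ship[0->1]=1 prod=4 -> [21 2 2]
Step 6: demand=4,sold=2 ship[1->2]=2 ship[0->1]=1 prod=4 -> [24 1 2]
Step 7: demand=4,sold=2 ship[1->2]=1 ship[0->1]=1 prod=4 -> [27 1 1]
Step 8: demand=4,sold=1 ship[1->2]=1 ship[0->1]=1 prod=4 -> [30 1 1]
Step 9: demand=4,sold=1 ship[1->2]=1 ship[0->1]=1 prod=4 -> [33 1 1]
Step 10: demand=4,sold=1 ship[1->2]=1 ship[0->1]=1 prod=4 -> [36 1 1]
Step 11: demand=4,sold=1 ship[1->2]=1 ship[0->1]=1 prod=4 -> [39 1 1]
Step 12: demand=4,sold=1 ship[1->2]=1 ship[0->1]=1 prod=4 -> [42 1 1]
First stockout at step 4

4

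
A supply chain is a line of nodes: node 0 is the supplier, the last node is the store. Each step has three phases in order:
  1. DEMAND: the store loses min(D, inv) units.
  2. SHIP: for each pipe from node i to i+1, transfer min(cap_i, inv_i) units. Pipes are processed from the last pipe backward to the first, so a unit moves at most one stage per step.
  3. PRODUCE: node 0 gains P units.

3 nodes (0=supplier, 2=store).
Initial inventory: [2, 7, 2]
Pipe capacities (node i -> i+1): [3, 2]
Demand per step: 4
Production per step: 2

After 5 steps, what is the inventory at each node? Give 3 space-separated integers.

Step 1: demand=4,sold=2 ship[1->2]=2 ship[0->1]=2 prod=2 -> inv=[2 7 2]
Step 2: demand=4,sold=2 ship[1->2]=2 ship[0->1]=2 prod=2 -> inv=[2 7 2]
Step 3: demand=4,sold=2 ship[1->2]=2 ship[0->1]=2 prod=2 -> inv=[2 7 2]
Step 4: demand=4,sold=2 ship[1->2]=2 ship[0->1]=2 prod=2 -> inv=[2 7 2]
Step 5: demand=4,sold=2 ship[1->2]=2 ship[0->1]=2 prod=2 -> inv=[2 7 2]

2 7 2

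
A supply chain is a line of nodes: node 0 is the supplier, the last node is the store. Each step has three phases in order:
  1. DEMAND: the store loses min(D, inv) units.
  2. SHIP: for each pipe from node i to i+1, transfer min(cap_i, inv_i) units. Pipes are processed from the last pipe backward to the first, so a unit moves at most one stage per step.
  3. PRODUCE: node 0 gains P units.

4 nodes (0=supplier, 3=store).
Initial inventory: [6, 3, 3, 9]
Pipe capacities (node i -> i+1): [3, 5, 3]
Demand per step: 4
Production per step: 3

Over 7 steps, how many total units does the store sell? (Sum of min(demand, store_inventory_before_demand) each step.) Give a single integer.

Step 1: sold=4 (running total=4) -> [6 3 3 8]
Step 2: sold=4 (running total=8) -> [6 3 3 7]
Step 3: sold=4 (running total=12) -> [6 3 3 6]
Step 4: sold=4 (running total=16) -> [6 3 3 5]
Step 5: sold=4 (running total=20) -> [6 3 3 4]
Step 6: sold=4 (running total=24) -> [6 3 3 3]
Step 7: sold=3 (running total=27) -> [6 3 3 3]

Answer: 27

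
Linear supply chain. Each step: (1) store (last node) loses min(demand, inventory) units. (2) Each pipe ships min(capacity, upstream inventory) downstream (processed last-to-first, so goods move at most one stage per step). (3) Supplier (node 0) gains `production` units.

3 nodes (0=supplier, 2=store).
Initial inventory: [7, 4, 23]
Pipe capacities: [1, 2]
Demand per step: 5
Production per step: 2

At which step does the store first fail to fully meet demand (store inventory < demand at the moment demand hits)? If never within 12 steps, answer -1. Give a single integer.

Step 1: demand=5,sold=5 ship[1->2]=2 ship[0->1]=1 prod=2 -> [8 3 20]
Step 2: demand=5,sold=5 ship[1->2]=2 ship[0->1]=1 prod=2 -> [9 2 17]
Step 3: demand=5,sold=5 ship[1->2]=2 ship[0->1]=1 prod=2 -> [10 1 14]
Step 4: demand=5,sold=5 ship[1->2]=1 ship[0->1]=1 prod=2 -> [11 1 10]
Step 5: demand=5,sold=5 ship[1->2]=1 ship[0->1]=1 prod=2 -> [12 1 6]
Step 6: demand=5,sold=5 ship[1->2]=1 ship[0->1]=1 prod=2 -> [13 1 2]
Step 7: demand=5,sold=2 ship[1->2]=1 ship[0->1]=1 prod=2 -> [14 1 1]
Step 8: demand=5,sold=1 ship[1->2]=1 ship[0->1]=1 prod=2 -> [15 1 1]
Step 9: demand=5,sold=1 ship[1->2]=1 ship[0->1]=1 prod=2 -> [16 1 1]
Step 10: demand=5,sold=1 ship[1->2]=1 ship[0->1]=1 prod=2 -> [17 1 1]
Step 11: demand=5,sold=1 ship[1->2]=1 ship[0->1]=1 prod=2 -> [18 1 1]
Step 12: demand=5,sold=1 ship[1->2]=1 ship[0->1]=1 prod=2 -> [19 1 1]
First stockout at step 7

7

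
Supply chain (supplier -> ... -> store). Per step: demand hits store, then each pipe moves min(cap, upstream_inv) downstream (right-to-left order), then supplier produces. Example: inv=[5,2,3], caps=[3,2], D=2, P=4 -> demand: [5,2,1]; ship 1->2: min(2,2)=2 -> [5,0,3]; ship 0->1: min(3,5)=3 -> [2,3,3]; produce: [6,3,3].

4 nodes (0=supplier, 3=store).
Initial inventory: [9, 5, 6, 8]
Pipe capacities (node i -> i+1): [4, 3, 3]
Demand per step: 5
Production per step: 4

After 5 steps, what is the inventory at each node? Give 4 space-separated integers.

Step 1: demand=5,sold=5 ship[2->3]=3 ship[1->2]=3 ship[0->1]=4 prod=4 -> inv=[9 6 6 6]
Step 2: demand=5,sold=5 ship[2->3]=3 ship[1->2]=3 ship[0->1]=4 prod=4 -> inv=[9 7 6 4]
Step 3: demand=5,sold=4 ship[2->3]=3 ship[1->2]=3 ship[0->1]=4 prod=4 -> inv=[9 8 6 3]
Step 4: demand=5,sold=3 ship[2->3]=3 ship[1->2]=3 ship[0->1]=4 prod=4 -> inv=[9 9 6 3]
Step 5: demand=5,sold=3 ship[2->3]=3 ship[1->2]=3 ship[0->1]=4 prod=4 -> inv=[9 10 6 3]

9 10 6 3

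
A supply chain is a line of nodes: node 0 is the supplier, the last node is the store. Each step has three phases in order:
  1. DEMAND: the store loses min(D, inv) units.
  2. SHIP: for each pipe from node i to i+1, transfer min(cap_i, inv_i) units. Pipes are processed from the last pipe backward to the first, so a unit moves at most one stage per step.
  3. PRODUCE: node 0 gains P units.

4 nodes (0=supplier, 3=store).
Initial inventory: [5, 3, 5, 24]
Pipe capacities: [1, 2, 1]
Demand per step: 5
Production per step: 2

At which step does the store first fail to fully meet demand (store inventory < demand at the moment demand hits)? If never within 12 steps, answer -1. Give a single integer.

Step 1: demand=5,sold=5 ship[2->3]=1 ship[1->2]=2 ship[0->1]=1 prod=2 -> [6 2 6 20]
Step 2: demand=5,sold=5 ship[2->3]=1 ship[1->2]=2 ship[0->1]=1 prod=2 -> [7 1 7 16]
Step 3: demand=5,sold=5 ship[2->3]=1 ship[1->2]=1 ship[0->1]=1 prod=2 -> [8 1 7 12]
Step 4: demand=5,sold=5 ship[2->3]=1 ship[1->2]=1 ship[0->1]=1 prod=2 -> [9 1 7 8]
Step 5: demand=5,sold=5 ship[2->3]=1 ship[1->2]=1 ship[0->1]=1 prod=2 -> [10 1 7 4]
Step 6: demand=5,sold=4 ship[2->3]=1 ship[1->2]=1 ship[0->1]=1 prod=2 -> [11 1 7 1]
Step 7: demand=5,sold=1 ship[2->3]=1 ship[1->2]=1 ship[0->1]=1 prod=2 -> [12 1 7 1]
Step 8: demand=5,sold=1 ship[2->3]=1 ship[1->2]=1 ship[0->1]=1 prod=2 -> [13 1 7 1]
Step 9: demand=5,sold=1 ship[2->3]=1 ship[1->2]=1 ship[0->1]=1 prod=2 -> [14 1 7 1]
Step 10: demand=5,sold=1 ship[2->3]=1 ship[1->2]=1 ship[0->1]=1 prod=2 -> [15 1 7 1]
Step 11: demand=5,sold=1 ship[2->3]=1 ship[1->2]=1 ship[0->1]=1 prod=2 -> [16 1 7 1]
Step 12: demand=5,sold=1 ship[2->3]=1 ship[1->2]=1 ship[0->1]=1 prod=2 -> [17 1 7 1]
First stockout at step 6

6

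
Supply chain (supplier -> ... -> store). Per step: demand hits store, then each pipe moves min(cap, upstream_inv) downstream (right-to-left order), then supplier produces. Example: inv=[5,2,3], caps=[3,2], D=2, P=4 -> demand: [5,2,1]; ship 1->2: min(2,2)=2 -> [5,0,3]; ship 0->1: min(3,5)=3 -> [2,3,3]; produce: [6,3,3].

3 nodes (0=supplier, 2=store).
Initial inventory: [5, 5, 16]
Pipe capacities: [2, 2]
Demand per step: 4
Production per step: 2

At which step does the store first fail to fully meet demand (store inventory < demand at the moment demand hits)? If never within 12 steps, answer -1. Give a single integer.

Step 1: demand=4,sold=4 ship[1->2]=2 ship[0->1]=2 prod=2 -> [5 5 14]
Step 2: demand=4,sold=4 ship[1->2]=2 ship[0->1]=2 prod=2 -> [5 5 12]
Step 3: demand=4,sold=4 ship[1->2]=2 ship[0->1]=2 prod=2 -> [5 5 10]
Step 4: demand=4,sold=4 ship[1->2]=2 ship[0->1]=2 prod=2 -> [5 5 8]
Step 5: demand=4,sold=4 ship[1->2]=2 ship[0->1]=2 prod=2 -> [5 5 6]
Step 6: demand=4,sold=4 ship[1->2]=2 ship[0->1]=2 prod=2 -> [5 5 4]
Step 7: demand=4,sold=4 ship[1->2]=2 ship[0->1]=2 prod=2 -> [5 5 2]
Step 8: demand=4,sold=2 ship[1->2]=2 ship[0->1]=2 prod=2 -> [5 5 2]
Step 9: demand=4,sold=2 ship[1->2]=2 ship[0->1]=2 prod=2 -> [5 5 2]
Step 10: demand=4,sold=2 ship[1->2]=2 ship[0->1]=2 prod=2 -> [5 5 2]
Step 11: demand=4,sold=2 ship[1->2]=2 ship[0->1]=2 prod=2 -> [5 5 2]
Step 12: demand=4,sold=2 ship[1->2]=2 ship[0->1]=2 prod=2 -> [5 5 2]
First stockout at step 8

8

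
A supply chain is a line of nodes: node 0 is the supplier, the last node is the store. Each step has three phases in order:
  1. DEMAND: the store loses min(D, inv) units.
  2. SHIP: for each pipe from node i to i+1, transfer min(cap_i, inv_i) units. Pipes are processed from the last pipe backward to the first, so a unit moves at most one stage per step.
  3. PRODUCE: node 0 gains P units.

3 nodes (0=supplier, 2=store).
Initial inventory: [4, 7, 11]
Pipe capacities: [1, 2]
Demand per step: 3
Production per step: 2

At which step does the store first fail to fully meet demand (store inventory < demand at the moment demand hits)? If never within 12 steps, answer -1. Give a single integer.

Step 1: demand=3,sold=3 ship[1->2]=2 ship[0->1]=1 prod=2 -> [5 6 10]
Step 2: demand=3,sold=3 ship[1->2]=2 ship[0->1]=1 prod=2 -> [6 5 9]
Step 3: demand=3,sold=3 ship[1->2]=2 ship[0->1]=1 prod=2 -> [7 4 8]
Step 4: demand=3,sold=3 ship[1->2]=2 ship[0->1]=1 prod=2 -> [8 3 7]
Step 5: demand=3,sold=3 ship[1->2]=2 ship[0->1]=1 prod=2 -> [9 2 6]
Step 6: demand=3,sold=3 ship[1->2]=2 ship[0->1]=1 prod=2 -> [10 1 5]
Step 7: demand=3,sold=3 ship[1->2]=1 ship[0->1]=1 prod=2 -> [11 1 3]
Step 8: demand=3,sold=3 ship[1->2]=1 ship[0->1]=1 prod=2 -> [12 1 1]
Step 9: demand=3,sold=1 ship[1->2]=1 ship[0->1]=1 prod=2 -> [13 1 1]
Step 10: demand=3,sold=1 ship[1->2]=1 ship[0->1]=1 prod=2 -> [14 1 1]
Step 11: demand=3,sold=1 ship[1->2]=1 ship[0->1]=1 prod=2 -> [15 1 1]
Step 12: demand=3,sold=1 ship[1->2]=1 ship[0->1]=1 prod=2 -> [16 1 1]
First stockout at step 9

9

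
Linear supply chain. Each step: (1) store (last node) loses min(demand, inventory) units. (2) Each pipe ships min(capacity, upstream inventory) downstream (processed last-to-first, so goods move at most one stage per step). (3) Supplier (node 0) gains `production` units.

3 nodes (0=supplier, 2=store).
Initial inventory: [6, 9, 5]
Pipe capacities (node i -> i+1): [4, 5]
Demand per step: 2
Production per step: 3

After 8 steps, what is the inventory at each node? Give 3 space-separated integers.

Step 1: demand=2,sold=2 ship[1->2]=5 ship[0->1]=4 prod=3 -> inv=[5 8 8]
Step 2: demand=2,sold=2 ship[1->2]=5 ship[0->1]=4 prod=3 -> inv=[4 7 11]
Step 3: demand=2,sold=2 ship[1->2]=5 ship[0->1]=4 prod=3 -> inv=[3 6 14]
Step 4: demand=2,sold=2 ship[1->2]=5 ship[0->1]=3 prod=3 -> inv=[3 4 17]
Step 5: demand=2,sold=2 ship[1->2]=4 ship[0->1]=3 prod=3 -> inv=[3 3 19]
Step 6: demand=2,sold=2 ship[1->2]=3 ship[0->1]=3 prod=3 -> inv=[3 3 20]
Step 7: demand=2,sold=2 ship[1->2]=3 ship[0->1]=3 prod=3 -> inv=[3 3 21]
Step 8: demand=2,sold=2 ship[1->2]=3 ship[0->1]=3 prod=3 -> inv=[3 3 22]

3 3 22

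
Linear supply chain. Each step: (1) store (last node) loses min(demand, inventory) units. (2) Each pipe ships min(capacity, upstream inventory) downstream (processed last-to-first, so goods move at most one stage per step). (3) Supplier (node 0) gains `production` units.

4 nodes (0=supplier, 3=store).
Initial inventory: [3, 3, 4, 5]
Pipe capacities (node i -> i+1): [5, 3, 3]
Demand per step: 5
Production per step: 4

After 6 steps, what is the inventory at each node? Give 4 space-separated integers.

Step 1: demand=5,sold=5 ship[2->3]=3 ship[1->2]=3 ship[0->1]=3 prod=4 -> inv=[4 3 4 3]
Step 2: demand=5,sold=3 ship[2->3]=3 ship[1->2]=3 ship[0->1]=4 prod=4 -> inv=[4 4 4 3]
Step 3: demand=5,sold=3 ship[2->3]=3 ship[1->2]=3 ship[0->1]=4 prod=4 -> inv=[4 5 4 3]
Step 4: demand=5,sold=3 ship[2->3]=3 ship[1->2]=3 ship[0->1]=4 prod=4 -> inv=[4 6 4 3]
Step 5: demand=5,sold=3 ship[2->3]=3 ship[1->2]=3 ship[0->1]=4 prod=4 -> inv=[4 7 4 3]
Step 6: demand=5,sold=3 ship[2->3]=3 ship[1->2]=3 ship[0->1]=4 prod=4 -> inv=[4 8 4 3]

4 8 4 3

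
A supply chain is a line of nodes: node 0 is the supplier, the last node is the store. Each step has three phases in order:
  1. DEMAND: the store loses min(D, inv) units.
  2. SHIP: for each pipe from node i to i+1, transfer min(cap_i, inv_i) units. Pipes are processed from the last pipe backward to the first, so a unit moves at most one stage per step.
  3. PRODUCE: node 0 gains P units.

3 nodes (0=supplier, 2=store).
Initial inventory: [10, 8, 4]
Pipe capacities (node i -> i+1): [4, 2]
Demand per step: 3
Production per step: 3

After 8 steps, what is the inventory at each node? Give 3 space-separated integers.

Step 1: demand=3,sold=3 ship[1->2]=2 ship[0->1]=4 prod=3 -> inv=[9 10 3]
Step 2: demand=3,sold=3 ship[1->2]=2 ship[0->1]=4 prod=3 -> inv=[8 12 2]
Step 3: demand=3,sold=2 ship[1->2]=2 ship[0->1]=4 prod=3 -> inv=[7 14 2]
Step 4: demand=3,sold=2 ship[1->2]=2 ship[0->1]=4 prod=3 -> inv=[6 16 2]
Step 5: demand=3,sold=2 ship[1->2]=2 ship[0->1]=4 prod=3 -> inv=[5 18 2]
Step 6: demand=3,sold=2 ship[1->2]=2 ship[0->1]=4 prod=3 -> inv=[4 20 2]
Step 7: demand=3,sold=2 ship[1->2]=2 ship[0->1]=4 prod=3 -> inv=[3 22 2]
Step 8: demand=3,sold=2 ship[1->2]=2 ship[0->1]=3 prod=3 -> inv=[3 23 2]

3 23 2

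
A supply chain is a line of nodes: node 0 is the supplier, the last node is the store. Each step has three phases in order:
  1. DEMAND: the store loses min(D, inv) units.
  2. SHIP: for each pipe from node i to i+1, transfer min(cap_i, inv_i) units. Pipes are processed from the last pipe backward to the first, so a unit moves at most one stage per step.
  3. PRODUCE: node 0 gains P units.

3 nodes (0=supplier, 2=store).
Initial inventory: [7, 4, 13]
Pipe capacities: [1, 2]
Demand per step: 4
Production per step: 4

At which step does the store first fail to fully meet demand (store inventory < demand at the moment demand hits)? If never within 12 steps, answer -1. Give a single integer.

Step 1: demand=4,sold=4 ship[1->2]=2 ship[0->1]=1 prod=4 -> [10 3 11]
Step 2: demand=4,sold=4 ship[1->2]=2 ship[0->1]=1 prod=4 -> [13 2 9]
Step 3: demand=4,sold=4 ship[1->2]=2 ship[0->1]=1 prod=4 -> [16 1 7]
Step 4: demand=4,sold=4 ship[1->2]=1 ship[0->1]=1 prod=4 -> [19 1 4]
Step 5: demand=4,sold=4 ship[1->2]=1 ship[0->1]=1 prod=4 -> [22 1 1]
Step 6: demand=4,sold=1 ship[1->2]=1 ship[0->1]=1 prod=4 -> [25 1 1]
Step 7: demand=4,sold=1 ship[1->2]=1 ship[0->1]=1 prod=4 -> [28 1 1]
Step 8: demand=4,sold=1 ship[1->2]=1 ship[0->1]=1 prod=4 -> [31 1 1]
Step 9: demand=4,sold=1 ship[1->2]=1 ship[0->1]=1 prod=4 -> [34 1 1]
Step 10: demand=4,sold=1 ship[1->2]=1 ship[0->1]=1 prod=4 -> [37 1 1]
Step 11: demand=4,sold=1 ship[1->2]=1 ship[0->1]=1 prod=4 -> [40 1 1]
Step 12: demand=4,sold=1 ship[1->2]=1 ship[0->1]=1 prod=4 -> [43 1 1]
First stockout at step 6

6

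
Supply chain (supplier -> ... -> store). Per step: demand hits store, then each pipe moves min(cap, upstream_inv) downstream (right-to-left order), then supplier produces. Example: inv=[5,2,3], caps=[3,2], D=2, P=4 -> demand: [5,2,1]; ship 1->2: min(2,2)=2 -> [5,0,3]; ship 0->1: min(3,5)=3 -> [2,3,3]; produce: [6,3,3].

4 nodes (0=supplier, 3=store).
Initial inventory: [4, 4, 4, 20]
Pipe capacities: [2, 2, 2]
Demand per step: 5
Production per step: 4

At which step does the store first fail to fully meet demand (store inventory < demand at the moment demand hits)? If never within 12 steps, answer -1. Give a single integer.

Step 1: demand=5,sold=5 ship[2->3]=2 ship[1->2]=2 ship[0->1]=2 prod=4 -> [6 4 4 17]
Step 2: demand=5,sold=5 ship[2->3]=2 ship[1->2]=2 ship[0->1]=2 prod=4 -> [8 4 4 14]
Step 3: demand=5,sold=5 ship[2->3]=2 ship[1->2]=2 ship[0->1]=2 prod=4 -> [10 4 4 11]
Step 4: demand=5,sold=5 ship[2->3]=2 ship[1->2]=2 ship[0->1]=2 prod=4 -> [12 4 4 8]
Step 5: demand=5,sold=5 ship[2->3]=2 ship[1->2]=2 ship[0->1]=2 prod=4 -> [14 4 4 5]
Step 6: demand=5,sold=5 ship[2->3]=2 ship[1->2]=2 ship[0->1]=2 prod=4 -> [16 4 4 2]
Step 7: demand=5,sold=2 ship[2->3]=2 ship[1->2]=2 ship[0->1]=2 prod=4 -> [18 4 4 2]
Step 8: demand=5,sold=2 ship[2->3]=2 ship[1->2]=2 ship[0->1]=2 prod=4 -> [20 4 4 2]
Step 9: demand=5,sold=2 ship[2->3]=2 ship[1->2]=2 ship[0->1]=2 prod=4 -> [22 4 4 2]
Step 10: demand=5,sold=2 ship[2->3]=2 ship[1->2]=2 ship[0->1]=2 prod=4 -> [24 4 4 2]
Step 11: demand=5,sold=2 ship[2->3]=2 ship[1->2]=2 ship[0->1]=2 prod=4 -> [26 4 4 2]
Step 12: demand=5,sold=2 ship[2->3]=2 ship[1->2]=2 ship[0->1]=2 prod=4 -> [28 4 4 2]
First stockout at step 7

7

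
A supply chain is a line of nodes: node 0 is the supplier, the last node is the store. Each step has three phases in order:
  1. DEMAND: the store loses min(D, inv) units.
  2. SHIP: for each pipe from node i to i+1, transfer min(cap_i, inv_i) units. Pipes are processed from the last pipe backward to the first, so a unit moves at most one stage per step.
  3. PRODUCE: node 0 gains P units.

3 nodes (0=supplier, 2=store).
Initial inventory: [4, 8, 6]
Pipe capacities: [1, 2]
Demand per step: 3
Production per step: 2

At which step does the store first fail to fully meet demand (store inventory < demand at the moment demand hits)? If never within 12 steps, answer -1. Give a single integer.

Step 1: demand=3,sold=3 ship[1->2]=2 ship[0->1]=1 prod=2 -> [5 7 5]
Step 2: demand=3,sold=3 ship[1->2]=2 ship[0->1]=1 prod=2 -> [6 6 4]
Step 3: demand=3,sold=3 ship[1->2]=2 ship[0->1]=1 prod=2 -> [7 5 3]
Step 4: demand=3,sold=3 ship[1->2]=2 ship[0->1]=1 prod=2 -> [8 4 2]
Step 5: demand=3,sold=2 ship[1->2]=2 ship[0->1]=1 prod=2 -> [9 3 2]
Step 6: demand=3,sold=2 ship[1->2]=2 ship[0->1]=1 prod=2 -> [10 2 2]
Step 7: demand=3,sold=2 ship[1->2]=2 ship[0->1]=1 prod=2 -> [11 1 2]
Step 8: demand=3,sold=2 ship[1->2]=1 ship[0->1]=1 prod=2 -> [12 1 1]
Step 9: demand=3,sold=1 ship[1->2]=1 ship[0->1]=1 prod=2 -> [13 1 1]
Step 10: demand=3,sold=1 ship[1->2]=1 ship[0->1]=1 prod=2 -> [14 1 1]
Step 11: demand=3,sold=1 ship[1->2]=1 ship[0->1]=1 prod=2 -> [15 1 1]
Step 12: demand=3,sold=1 ship[1->2]=1 ship[0->1]=1 prod=2 -> [16 1 1]
First stockout at step 5

5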